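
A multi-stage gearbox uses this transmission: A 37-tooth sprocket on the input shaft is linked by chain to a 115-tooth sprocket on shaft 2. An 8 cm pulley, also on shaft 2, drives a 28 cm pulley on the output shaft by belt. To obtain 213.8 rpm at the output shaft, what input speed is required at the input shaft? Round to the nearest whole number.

Overall ratio R = 3.1081 × 3.5 = 10.878.
Required input speed = output speed × R = 213.8 × 10.878 = 2325.8 rpm.

2326 rpm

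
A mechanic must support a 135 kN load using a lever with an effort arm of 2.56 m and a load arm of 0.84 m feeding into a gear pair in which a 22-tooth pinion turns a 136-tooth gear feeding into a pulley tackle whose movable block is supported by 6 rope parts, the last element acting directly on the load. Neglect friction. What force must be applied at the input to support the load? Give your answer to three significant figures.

Lever MA = effort arm / load arm = 2.56/0.84 = 3.0476.
Gear pair MA = 136/22 = 6.1818.
Block-and-tackle MA = number of supporting rope parts = 6.
Combined ideal MA = 3.0476 × 6.1818 × 6 = 113.04.
Effort = load / MA = 135 / 113.04 = 1.1943 kN.

1.19 kN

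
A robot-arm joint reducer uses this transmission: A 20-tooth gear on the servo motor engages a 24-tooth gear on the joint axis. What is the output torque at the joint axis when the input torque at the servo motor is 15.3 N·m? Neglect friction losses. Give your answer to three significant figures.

Gear mesh: ratio = 24/20 = 1.2; torque at the joint axis = 15.3 × 1.2 = 18.36 N·m.

18.4 N·m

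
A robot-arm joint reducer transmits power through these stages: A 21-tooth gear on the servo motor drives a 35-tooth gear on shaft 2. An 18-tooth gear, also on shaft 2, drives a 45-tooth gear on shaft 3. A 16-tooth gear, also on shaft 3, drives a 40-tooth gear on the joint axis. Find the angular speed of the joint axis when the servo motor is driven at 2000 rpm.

gear mesh 35/21 = 1.6667 → 2000/1.6667 = 1200 rpm
gear mesh 45/18 = 2.5 → 1200/2.5 = 480 rpm
gear mesh 40/16 = 2.5 → 480/2.5 = 192 rpm

192 rpm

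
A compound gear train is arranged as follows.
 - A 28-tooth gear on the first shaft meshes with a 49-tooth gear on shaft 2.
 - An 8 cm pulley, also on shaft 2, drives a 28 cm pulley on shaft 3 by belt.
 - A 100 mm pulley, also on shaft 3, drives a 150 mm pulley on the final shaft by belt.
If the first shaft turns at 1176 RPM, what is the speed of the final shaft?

128 RPM

the first shaft → shaft 2 (gear mesh, 49/28): 1176 ÷ 1.75 = 672 RPM
shaft 2 → shaft 3 (belt, 28/8): 672 ÷ 3.5 = 192 RPM
shaft 3 → the final shaft (belt, 150/100): 192 ÷ 1.5 = 128 RPM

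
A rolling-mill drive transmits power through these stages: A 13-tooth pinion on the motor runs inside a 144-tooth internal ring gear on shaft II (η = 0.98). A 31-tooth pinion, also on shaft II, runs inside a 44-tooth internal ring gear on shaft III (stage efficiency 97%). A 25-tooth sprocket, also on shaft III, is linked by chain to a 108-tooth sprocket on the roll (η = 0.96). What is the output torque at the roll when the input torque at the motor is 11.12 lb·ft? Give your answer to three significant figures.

689 lb·ft

Internal gear: ratio = 144/13 = 11.077; torque at shaft II = 11.12 × 11.077 × 0.98 = 120.71 lb·ft.
Internal gear: ratio = 44/31 = 1.4194; torque at shaft III = 120.71 × 1.4194 × 0.97 = 166.19 lb·ft.
Chain: ratio = 108/25 = 4.32; torque at the roll = 166.19 × 4.32 × 0.96 = 689.24 lb·ft.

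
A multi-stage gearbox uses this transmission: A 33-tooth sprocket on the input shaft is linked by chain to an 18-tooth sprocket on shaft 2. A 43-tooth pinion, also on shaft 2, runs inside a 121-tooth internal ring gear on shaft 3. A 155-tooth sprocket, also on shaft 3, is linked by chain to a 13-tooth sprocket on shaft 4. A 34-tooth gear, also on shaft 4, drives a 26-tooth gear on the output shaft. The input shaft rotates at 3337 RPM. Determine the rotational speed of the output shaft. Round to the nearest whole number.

chain 18/33 = 0.54545 → 3337/0.54545 = 6117.8 RPM
internal gear 121/43 = 2.814 → 6117.8/2.814 = 2174.1 RPM
chain 13/155 = 0.083871 → 2174.1/0.083871 = 25922 RPM
gear mesh 26/34 = 0.76471 → 25922/0.76471 = 33898 RPM

33898 RPM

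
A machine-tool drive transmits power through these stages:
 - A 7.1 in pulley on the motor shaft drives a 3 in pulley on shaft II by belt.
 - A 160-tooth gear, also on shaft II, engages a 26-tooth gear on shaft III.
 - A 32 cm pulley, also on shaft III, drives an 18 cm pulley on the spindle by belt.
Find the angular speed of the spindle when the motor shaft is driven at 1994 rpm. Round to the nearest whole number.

the motor shaft → shaft II (belt, 3/7.1): 1994 ÷ 0.42254 = 4719.1 rpm
shaft II → shaft III (gear mesh, 26/160): 4719.1 ÷ 0.1625 = 29041 rpm
shaft III → the spindle (belt, 18/32): 29041 ÷ 0.5625 = 51628 rpm

51628 rpm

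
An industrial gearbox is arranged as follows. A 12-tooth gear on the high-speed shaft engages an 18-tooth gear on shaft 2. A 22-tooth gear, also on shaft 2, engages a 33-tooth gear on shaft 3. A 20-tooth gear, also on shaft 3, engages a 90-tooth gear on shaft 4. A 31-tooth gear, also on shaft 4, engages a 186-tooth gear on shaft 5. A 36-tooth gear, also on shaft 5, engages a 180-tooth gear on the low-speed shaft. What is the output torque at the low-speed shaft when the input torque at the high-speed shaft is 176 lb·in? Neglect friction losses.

Gear mesh: ratio = 18/12 = 1.5; torque at shaft 2 = 176 × 1.5 = 264 lb·in.
Gear mesh: ratio = 33/22 = 1.5; torque at shaft 3 = 264 × 1.5 = 396 lb·in.
Gear mesh: ratio = 90/20 = 4.5; torque at shaft 4 = 396 × 4.5 = 1782 lb·in.
Gear mesh: ratio = 186/31 = 6; torque at shaft 5 = 1782 × 6 = 10692 lb·in.
Gear mesh: ratio = 180/36 = 5; torque at the low-speed shaft = 10692 × 5 = 53460 lb·in.

53460 lb·in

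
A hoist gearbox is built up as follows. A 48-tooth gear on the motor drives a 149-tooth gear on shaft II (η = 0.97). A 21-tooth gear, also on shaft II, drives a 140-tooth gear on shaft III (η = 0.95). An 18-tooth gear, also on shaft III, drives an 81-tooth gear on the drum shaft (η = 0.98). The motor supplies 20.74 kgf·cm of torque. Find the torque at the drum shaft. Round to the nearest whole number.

1744 kgf·cm

After the gear mesh (149/48): 20.74 × 3.1042 × 0.97 = 62.449 kgf·cm
After the gear mesh (140/21): 62.449 × 6.6667 × 0.95 = 395.51 kgf·cm
After the gear mesh (81/18): 395.51 × 4.5 × 0.98 = 1744.2 kgf·cm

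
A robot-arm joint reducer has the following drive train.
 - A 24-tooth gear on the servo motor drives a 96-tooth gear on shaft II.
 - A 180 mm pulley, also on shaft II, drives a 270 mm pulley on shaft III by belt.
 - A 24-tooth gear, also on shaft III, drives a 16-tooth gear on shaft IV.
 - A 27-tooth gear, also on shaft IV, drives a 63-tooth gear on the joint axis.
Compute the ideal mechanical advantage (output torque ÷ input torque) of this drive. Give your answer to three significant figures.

9.33

Each stage contributes driven/driver: gear mesh 96/24 = 4, belt 270/180 = 1.5, gear mesh 16/24 = 0.66667, gear mesh 63/27 = 2.3333.
Overall: 4 × 1.5 × 0.66667 × 2.3333 = 9.3333.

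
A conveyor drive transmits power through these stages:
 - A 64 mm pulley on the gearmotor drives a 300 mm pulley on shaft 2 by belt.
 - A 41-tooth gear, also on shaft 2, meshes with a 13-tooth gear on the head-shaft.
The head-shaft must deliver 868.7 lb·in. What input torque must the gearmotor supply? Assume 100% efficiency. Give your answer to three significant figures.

Overall ratio R = 4.6875 × 0.31707 = 1.4863.
Input torque = output torque / R = 868.7 / 1.4863 = 584.48 lb·in.

584 lb·in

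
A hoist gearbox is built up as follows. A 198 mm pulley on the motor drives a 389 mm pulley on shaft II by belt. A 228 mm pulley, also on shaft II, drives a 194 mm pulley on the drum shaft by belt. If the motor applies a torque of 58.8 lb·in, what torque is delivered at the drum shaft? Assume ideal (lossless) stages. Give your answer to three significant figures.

98.3 lb·in

belt 389/198 = 1.9646 → τ = 58.8·1.9646 = 115.52 lb·in
belt 194/228 = 0.85088 → τ = 115.52·0.85088 = 98.294 lb·in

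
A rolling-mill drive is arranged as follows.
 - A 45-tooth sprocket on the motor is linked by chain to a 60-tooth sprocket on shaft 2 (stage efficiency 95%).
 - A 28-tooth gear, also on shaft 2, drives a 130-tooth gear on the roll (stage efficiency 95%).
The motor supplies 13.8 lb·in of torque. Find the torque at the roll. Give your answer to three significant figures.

77.1 lb·in

After the chain (60/45): 13.8 × 1.3333 × 0.95 = 17.48 lb·in
After the gear mesh (130/28): 17.48 × 4.6429 × 0.95 = 77.099 lb·in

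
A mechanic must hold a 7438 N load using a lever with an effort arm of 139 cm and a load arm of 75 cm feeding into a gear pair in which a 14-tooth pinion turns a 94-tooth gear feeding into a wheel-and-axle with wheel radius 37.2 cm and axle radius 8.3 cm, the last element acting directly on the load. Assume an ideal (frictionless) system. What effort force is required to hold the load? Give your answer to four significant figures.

Lever MA = effort arm / load arm = 139/75 = 1.8533.
Gear pair MA = 94/14 = 6.7143.
Wheel-and-axle MA = R/r = 37.2/8.3 = 4.4819.
Combined ideal MA = 1.8533 × 6.7143 × 4.4819 = 55.772.
Effort = load / MA = 7438 / 55.772 = 133.36 N.

133.4 N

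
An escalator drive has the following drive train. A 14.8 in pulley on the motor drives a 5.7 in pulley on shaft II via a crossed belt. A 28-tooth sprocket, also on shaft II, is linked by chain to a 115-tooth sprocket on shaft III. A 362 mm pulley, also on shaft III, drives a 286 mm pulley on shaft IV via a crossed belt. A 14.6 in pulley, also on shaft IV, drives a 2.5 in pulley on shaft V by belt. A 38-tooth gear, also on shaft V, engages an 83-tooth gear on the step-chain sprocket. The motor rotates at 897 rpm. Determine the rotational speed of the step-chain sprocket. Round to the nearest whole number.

Belt: ratio = 5.7/14.8 = 0.38514, so shaft II turns at 897 / 0.38514 = 2329.1 rpm.
Chain: ratio = 115/28 = 4.1071, so shaft III turns at 2329.1 / 4.1071 = 567.07 rpm.
Belt: ratio = 286/362 = 0.79006, so shaft IV turns at 567.07 / 0.79006 = 717.76 rpm.
Belt: ratio = 2.5/14.6 = 0.17123, so shaft V turns at 717.76 / 0.17123 = 4191.7 rpm.
Gear mesh: ratio = 83/38 = 2.1842, so the step-chain sprocket turns at 4191.7 / 2.1842 = 1919.1 rpm.

1919 rpm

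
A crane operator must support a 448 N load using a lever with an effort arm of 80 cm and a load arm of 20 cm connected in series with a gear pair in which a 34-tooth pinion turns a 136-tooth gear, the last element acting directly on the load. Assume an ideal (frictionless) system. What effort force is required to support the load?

28 N

Lever MA = effort arm / load arm = 80/20 = 4.
Gear pair MA = 136/34 = 4.
Combined ideal MA = 4 × 4 = 16.
Effort = load / MA = 448 / 16 = 28 N.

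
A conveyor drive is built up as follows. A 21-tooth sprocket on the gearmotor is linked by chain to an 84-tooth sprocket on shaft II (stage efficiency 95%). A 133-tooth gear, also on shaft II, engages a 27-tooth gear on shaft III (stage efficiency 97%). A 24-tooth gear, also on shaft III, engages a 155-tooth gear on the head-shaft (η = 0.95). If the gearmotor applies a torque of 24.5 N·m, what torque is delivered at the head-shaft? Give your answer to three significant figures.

After the chain (84/21): 24.5 × 4 × 0.95 = 93.1 N·m
After the gear mesh (27/133): 93.1 × 0.20301 × 0.97 = 18.333 N·m
After the gear mesh (155/24): 18.333 × 6.4583 × 0.95 = 112.48 N·m

112 N·m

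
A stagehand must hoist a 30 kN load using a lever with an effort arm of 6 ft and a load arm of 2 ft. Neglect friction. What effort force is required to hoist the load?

10 kN

Lever MA = effort arm / load arm = 6/2 = 3.
Effort = load / MA = 30 / 3 = 10 kN.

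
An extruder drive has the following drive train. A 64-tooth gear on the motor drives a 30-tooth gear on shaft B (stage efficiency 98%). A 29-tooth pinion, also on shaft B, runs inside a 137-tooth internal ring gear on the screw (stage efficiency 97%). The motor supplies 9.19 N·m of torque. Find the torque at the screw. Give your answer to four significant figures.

19.35 N·m

After the gear mesh (30/64): 9.19 × 0.46875 × 0.98 = 4.2217 N·m
After the internal gear (137/29): 4.2217 × 4.7241 × 0.97 = 19.345 N·m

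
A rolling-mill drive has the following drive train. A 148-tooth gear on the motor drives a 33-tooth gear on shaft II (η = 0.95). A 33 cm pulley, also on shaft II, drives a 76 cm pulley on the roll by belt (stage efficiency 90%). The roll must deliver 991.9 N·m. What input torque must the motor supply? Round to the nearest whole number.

Overall ratio R = 0.22297 × 2.303 = 0.51351; overall efficiency η = 0.95 × 0.90 = 0.8550.
Input torque = output torque / (R × η) = 991.9 / (0.51351 × 0.8550) = 2259.2 N·m.

2259 N·m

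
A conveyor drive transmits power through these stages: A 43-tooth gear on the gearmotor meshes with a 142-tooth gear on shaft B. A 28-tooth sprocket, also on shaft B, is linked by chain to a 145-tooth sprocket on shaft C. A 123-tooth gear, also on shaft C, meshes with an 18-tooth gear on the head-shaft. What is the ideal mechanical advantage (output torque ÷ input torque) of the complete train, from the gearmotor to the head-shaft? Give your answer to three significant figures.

Each stage contributes driven/driver: gear mesh 142/43 = 3.3023, chain 145/28 = 5.1786, gear mesh 18/123 = 0.14634.
Overall: 3.3023 × 5.1786 × 0.14634 = 2.5026.

2.50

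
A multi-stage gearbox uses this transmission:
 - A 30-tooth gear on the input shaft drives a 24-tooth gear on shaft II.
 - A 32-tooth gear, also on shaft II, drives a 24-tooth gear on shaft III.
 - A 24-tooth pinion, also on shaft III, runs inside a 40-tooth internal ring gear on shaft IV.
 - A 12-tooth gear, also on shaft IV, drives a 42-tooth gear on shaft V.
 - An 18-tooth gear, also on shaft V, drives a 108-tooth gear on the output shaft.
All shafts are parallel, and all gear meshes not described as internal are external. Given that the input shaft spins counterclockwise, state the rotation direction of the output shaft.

counterclockwise

the input shaft → shaft II: external mesh, 1 reversal → CW.
shaft II → shaft III: external mesh, 1 reversal → CCW.
shaft III → shaft IV: internal mesh, same direction → CCW.
shaft IV → shaft V: external mesh, 1 reversal → CW.
shaft V → the output shaft: external mesh, 1 reversal → CCW.
4 reversals in total — an even number — so the output shaft turns the same way as the input shaft.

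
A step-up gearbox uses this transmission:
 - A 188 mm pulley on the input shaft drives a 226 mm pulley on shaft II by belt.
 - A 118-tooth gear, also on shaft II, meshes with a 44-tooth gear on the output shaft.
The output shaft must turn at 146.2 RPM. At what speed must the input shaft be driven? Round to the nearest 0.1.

Overall ratio R = 1.2021 × 0.37288 = 0.44825.
Required input speed = output speed × R = 146.2 × 0.44825 = 65.534 RPM.

65.5 RPM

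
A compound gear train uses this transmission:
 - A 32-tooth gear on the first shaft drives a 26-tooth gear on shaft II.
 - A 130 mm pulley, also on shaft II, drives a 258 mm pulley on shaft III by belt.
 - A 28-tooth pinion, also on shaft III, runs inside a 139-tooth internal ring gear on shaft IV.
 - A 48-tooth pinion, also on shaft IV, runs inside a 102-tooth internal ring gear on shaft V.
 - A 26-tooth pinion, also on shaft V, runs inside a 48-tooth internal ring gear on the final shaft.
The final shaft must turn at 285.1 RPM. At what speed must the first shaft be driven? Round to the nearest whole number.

Overall ratio R = 0.8125 × 1.9846 × 4.9643 × 2.125 × 1.8462 = 31.404.
Required input speed = output speed × R = 285.1 × 31.404 = 8953.2 RPM.

8953 RPM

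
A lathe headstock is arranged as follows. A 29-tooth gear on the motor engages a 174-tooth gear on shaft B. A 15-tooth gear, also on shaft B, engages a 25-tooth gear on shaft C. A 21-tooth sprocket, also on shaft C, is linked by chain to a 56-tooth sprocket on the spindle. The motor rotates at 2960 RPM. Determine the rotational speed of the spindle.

the motor → shaft B (gear mesh, 174/29): 2960 ÷ 6 = 493.33 RPM
shaft B → shaft C (gear mesh, 25/15): 493.33 ÷ 1.6667 = 296 RPM
shaft C → the spindle (chain, 56/21): 296 ÷ 2.6667 = 111 RPM

111 RPM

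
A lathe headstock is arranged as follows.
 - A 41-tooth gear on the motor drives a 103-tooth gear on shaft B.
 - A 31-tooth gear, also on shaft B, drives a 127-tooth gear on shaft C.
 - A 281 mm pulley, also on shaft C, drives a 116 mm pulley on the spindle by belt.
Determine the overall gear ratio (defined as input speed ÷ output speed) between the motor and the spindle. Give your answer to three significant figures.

4.25

Each stage contributes driven/driver: gear mesh 103/41 = 2.5122, gear mesh 127/31 = 4.0968, belt 116/281 = 0.41281.
Overall: 2.5122 × 4.0968 × 0.41281 = 4.2486.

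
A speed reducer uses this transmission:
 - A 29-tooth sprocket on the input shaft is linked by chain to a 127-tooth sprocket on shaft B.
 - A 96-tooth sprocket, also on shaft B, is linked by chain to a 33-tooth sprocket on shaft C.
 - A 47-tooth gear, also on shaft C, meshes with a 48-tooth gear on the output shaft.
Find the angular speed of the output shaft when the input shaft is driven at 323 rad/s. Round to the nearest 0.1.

210.1 rad/s

chain 127/29 = 4.3793 → 323/4.3793 = 73.756 rad/s
chain 33/96 = 0.34375 → 73.756/0.34375 = 214.56 rad/s
gear mesh 48/47 = 1.0213 → 214.56/1.0213 = 210.09 rad/s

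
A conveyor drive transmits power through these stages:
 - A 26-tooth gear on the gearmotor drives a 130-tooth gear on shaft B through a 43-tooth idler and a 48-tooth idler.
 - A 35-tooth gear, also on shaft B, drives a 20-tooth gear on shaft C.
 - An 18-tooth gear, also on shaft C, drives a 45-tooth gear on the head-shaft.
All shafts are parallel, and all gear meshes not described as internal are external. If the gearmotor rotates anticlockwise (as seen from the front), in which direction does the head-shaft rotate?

the gearmotor → shaft B: driver → idler → idler → driven is 3 external meshes, 3 reversals → CW.
shaft B → shaft C: external mesh, 1 reversal → CCW.
shaft C → the head-shaft: external mesh, 1 reversal → CW.
5 reversals in total — an odd number — so the head-shaft turns opposite to the gearmotor.

clockwise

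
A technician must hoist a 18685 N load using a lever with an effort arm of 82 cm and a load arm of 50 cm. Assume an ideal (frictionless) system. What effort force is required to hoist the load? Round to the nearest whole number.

Lever MA = effort arm / load arm = 82/50 = 1.64.
Effort = load / MA = 18685 / 1.64 = 11393 N.

11393 N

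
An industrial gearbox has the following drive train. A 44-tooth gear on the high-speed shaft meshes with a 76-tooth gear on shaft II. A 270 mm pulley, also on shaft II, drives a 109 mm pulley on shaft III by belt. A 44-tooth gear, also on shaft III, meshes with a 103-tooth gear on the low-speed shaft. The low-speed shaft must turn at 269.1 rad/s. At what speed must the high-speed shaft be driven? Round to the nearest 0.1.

Overall ratio R = 1.7273 × 0.4037 × 2.3409 = 1.6323.
Required input speed = output speed × R = 269.1 × 1.6323 = 439.26 rad/s.

439.3 rad/s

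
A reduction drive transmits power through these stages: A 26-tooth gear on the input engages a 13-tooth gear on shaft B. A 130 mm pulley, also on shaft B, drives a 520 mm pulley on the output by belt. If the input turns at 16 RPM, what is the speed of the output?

gear mesh 13/26 = 0.5 → 16/0.5 = 32 RPM
belt 520/130 = 4 → 32/4 = 8 RPM

8 RPM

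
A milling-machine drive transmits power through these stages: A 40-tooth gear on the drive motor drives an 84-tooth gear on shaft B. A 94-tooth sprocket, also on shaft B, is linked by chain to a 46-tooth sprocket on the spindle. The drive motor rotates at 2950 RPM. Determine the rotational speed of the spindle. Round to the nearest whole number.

the drive motor → shaft B (gear mesh, 84/40): 2950 ÷ 2.1 = 1404.8 RPM
shaft B → the spindle (chain, 46/94): 1404.8 ÷ 0.48936 = 2870.6 RPM

2871 RPM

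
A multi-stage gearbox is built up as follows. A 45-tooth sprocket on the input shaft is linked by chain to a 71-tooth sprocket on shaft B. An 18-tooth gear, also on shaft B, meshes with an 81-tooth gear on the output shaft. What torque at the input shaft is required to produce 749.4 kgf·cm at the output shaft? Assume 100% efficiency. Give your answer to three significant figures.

Overall ratio R = 1.5778 × 4.5 = 7.1.
Input torque = output torque / R = 749.4 / 7.1 = 105.55 kgf·cm.

106 kgf·cm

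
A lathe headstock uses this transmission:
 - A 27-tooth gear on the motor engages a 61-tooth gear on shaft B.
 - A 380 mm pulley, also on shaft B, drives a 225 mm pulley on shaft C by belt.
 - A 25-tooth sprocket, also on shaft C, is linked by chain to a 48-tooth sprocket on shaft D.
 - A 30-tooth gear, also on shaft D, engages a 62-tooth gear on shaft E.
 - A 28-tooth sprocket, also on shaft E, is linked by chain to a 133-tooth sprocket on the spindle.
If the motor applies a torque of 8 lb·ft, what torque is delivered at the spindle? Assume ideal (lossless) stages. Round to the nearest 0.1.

201.7 lb·ft

After the gear mesh (61/27): 8 × 2.2593 = 18.074 lb·ft
After the belt (225/380): 18.074 × 0.59211 = 10.702 lb·ft
After the chain (48/25): 10.702 × 1.92 = 20.547 lb·ft
After the gear mesh (62/30): 20.547 × 2.0667 = 42.465 lb·ft
After the chain (133/28): 42.465 × 4.75 = 201.71 lb·ft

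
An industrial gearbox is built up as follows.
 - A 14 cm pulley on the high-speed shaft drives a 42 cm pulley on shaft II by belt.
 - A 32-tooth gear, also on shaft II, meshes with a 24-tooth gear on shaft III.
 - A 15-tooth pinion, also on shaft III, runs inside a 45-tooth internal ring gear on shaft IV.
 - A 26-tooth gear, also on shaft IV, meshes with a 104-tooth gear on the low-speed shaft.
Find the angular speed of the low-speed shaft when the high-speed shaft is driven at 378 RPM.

14 RPM

the high-speed shaft → shaft II (belt, 42/14): 378 ÷ 3 = 126 RPM
shaft II → shaft III (gear mesh, 24/32): 126 ÷ 0.75 = 168 RPM
shaft III → shaft IV (internal gear, 45/15): 168 ÷ 3 = 56 RPM
shaft IV → the low-speed shaft (gear mesh, 104/26): 56 ÷ 4 = 14 RPM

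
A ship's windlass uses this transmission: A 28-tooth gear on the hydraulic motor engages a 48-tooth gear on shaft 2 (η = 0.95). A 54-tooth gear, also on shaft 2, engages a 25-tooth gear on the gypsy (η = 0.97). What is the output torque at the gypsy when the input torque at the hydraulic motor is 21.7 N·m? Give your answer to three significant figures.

gear mesh 48/28 = 1.7143 → τ = 21.7·1.7143·0.95 = 35.34 N·m
gear mesh 25/54 = 0.46296 → τ = 35.34·0.46296·0.97 = 15.87 N·m

15.9 N·m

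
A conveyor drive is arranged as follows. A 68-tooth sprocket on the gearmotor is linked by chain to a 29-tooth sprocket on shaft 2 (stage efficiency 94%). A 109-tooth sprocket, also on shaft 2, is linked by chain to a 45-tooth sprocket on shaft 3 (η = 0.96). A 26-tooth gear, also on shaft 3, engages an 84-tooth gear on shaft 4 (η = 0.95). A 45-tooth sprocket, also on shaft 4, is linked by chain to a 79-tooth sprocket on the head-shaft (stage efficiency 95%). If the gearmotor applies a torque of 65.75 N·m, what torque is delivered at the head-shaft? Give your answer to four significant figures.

53.47 N·m

Chain: ratio = 29/68 = 0.42647; torque at shaft 2 = 65.75 × 0.42647 × 0.94 = 26.358 N·m.
Chain: ratio = 45/109 = 0.41284; torque at shaft 3 = 26.358 × 0.41284 × 0.96 = 10.446 N·m.
Gear mesh: ratio = 84/26 = 3.2308; torque at shaft 4 = 10.446 × 3.2308 × 0.95 = 32.063 N·m.
Chain: ratio = 79/45 = 1.7556; torque at the head-shaft = 32.063 × 1.7556 × 0.95 = 53.473 N·m.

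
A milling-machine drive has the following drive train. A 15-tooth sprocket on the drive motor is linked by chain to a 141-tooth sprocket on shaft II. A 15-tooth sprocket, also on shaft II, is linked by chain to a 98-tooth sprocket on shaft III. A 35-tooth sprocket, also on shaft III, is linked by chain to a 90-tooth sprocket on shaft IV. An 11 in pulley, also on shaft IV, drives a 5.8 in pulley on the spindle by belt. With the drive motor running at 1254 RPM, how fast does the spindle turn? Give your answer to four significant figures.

15.06 RPM

Chain: ratio = 141/15 = 9.4, so shaft II turns at 1254 / 9.4 = 133.4 RPM.
Chain: ratio = 98/15 = 6.5333, so shaft III turns at 133.4 / 6.5333 = 20.419 RPM.
Chain: ratio = 90/35 = 2.5714, so shaft IV turns at 20.419 / 2.5714 = 7.9407 RPM.
Belt: ratio = 5.8/11 = 0.52727, so the spindle turns at 7.9407 / 0.52727 = 15.06 RPM.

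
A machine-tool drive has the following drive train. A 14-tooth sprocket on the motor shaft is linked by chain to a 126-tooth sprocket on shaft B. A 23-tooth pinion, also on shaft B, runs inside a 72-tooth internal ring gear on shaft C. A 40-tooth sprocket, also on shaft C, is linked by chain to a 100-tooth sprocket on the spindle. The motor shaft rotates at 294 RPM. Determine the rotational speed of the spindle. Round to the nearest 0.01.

Chain: ratio = 126/14 = 9, so shaft B turns at 294 / 9 = 32.667 RPM.
Internal gear: ratio = 72/23 = 3.1304, so shaft C turns at 32.667 / 3.1304 = 10.435 RPM.
Chain: ratio = 100/40 = 2.5, so the spindle turns at 10.435 / 2.5 = 4.1741 RPM.

4.17 RPM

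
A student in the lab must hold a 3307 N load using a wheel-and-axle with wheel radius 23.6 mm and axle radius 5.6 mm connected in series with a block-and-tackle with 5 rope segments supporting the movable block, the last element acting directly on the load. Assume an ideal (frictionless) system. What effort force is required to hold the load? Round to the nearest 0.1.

156.9 N

Wheel-and-axle MA = R/r = 23.6/5.6 = 4.2143.
Block-and-tackle MA = number of supporting rope parts = 5.
Combined ideal MA = 4.2143 × 5 = 21.071.
Effort = load / MA = 3307 / 21.071 = 156.94 N.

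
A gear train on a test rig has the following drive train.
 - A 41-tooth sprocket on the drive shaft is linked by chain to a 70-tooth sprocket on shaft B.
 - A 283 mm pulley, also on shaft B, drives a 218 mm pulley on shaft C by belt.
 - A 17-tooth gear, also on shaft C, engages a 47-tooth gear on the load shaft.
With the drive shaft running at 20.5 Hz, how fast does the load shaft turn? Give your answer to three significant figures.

the drive shaft → shaft B (chain, 70/41): 20.5 ÷ 1.7073 = 12.007 Hz
shaft B → shaft C (belt, 218/283): 12.007 ÷ 0.77032 = 15.587 Hz
shaft C → the load shaft (gear mesh, 47/17): 15.587 ÷ 2.7647 = 5.6379 Hz

5.64 Hz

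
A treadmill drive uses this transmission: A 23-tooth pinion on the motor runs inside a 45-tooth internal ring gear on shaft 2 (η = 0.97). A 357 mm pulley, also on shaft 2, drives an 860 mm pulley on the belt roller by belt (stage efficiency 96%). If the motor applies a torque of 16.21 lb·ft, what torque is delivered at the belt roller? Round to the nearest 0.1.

Internal gear: ratio = 45/23 = 1.9565; torque at shaft 2 = 16.21 × 1.9565 × 0.97 = 30.764 lb·ft.
Belt: ratio = 860/357 = 2.409; torque at the belt roller = 30.764 × 2.409 × 0.96 = 71.144 lb·ft.

71.1 lb·ft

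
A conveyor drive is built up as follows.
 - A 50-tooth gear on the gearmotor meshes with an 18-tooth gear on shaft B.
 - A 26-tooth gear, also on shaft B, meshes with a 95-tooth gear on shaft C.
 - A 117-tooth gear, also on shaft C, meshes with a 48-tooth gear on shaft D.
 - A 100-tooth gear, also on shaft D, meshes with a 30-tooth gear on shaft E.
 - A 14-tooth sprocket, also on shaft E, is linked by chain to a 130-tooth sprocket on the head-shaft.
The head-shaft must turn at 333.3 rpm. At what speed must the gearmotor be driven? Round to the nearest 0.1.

501.0 rpm

Overall ratio R = 0.36 × 3.6538 × 0.41026 × 0.3 × 9.2857 = 1.5033.
Required input speed = output speed × R = 333.3 × 1.5033 = 501.05 rpm.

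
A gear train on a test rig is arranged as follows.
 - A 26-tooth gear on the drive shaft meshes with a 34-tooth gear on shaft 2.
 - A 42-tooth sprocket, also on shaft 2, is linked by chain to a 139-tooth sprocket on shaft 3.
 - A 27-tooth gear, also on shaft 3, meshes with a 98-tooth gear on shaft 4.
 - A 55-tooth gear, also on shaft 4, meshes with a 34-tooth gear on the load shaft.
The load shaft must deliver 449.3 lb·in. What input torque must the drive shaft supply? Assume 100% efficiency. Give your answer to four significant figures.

Overall ratio R = 1.3077 × 3.3095 × 3.6296 × 0.61818 = 9.7107.
Input torque = output torque / R = 449.3 / 9.7107 = 46.269 lb·in.

46.27 lb·in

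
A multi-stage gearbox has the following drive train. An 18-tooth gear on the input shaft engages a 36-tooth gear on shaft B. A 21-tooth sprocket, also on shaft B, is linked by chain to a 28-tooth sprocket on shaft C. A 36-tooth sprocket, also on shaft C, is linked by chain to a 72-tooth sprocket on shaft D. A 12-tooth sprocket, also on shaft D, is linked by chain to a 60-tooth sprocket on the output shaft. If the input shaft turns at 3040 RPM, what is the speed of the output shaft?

the input shaft → shaft B (gear mesh, 36/18): 3040 ÷ 2 = 1520 RPM
shaft B → shaft C (chain, 28/21): 1520 ÷ 1.3333 = 1140 RPM
shaft C → shaft D (chain, 72/36): 1140 ÷ 2 = 570 RPM
shaft D → the output shaft (chain, 60/12): 570 ÷ 5 = 114 RPM

114 RPM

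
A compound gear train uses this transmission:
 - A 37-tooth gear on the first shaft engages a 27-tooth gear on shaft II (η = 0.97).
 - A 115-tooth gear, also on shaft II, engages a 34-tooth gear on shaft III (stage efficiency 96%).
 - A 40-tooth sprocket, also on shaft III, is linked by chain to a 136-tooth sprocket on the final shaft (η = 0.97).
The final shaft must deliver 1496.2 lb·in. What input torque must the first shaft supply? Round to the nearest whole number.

2258 lb·in

Overall ratio R = 0.72973 × 0.29565 × 3.4 = 0.73354; overall efficiency η = 0.97 × 0.96 × 0.97 = 0.9033.
Input torque = output torque / (R × η) = 1496.2 / (0.73354 × 0.9033) = 2258.2 lb·in.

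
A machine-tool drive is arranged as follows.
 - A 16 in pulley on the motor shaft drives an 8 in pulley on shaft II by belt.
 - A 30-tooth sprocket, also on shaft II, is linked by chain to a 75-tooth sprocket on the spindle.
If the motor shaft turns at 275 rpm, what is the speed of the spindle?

220 rpm

belt 8/16 = 0.5 → 275/0.5 = 550 rpm
chain 75/30 = 2.5 → 550/2.5 = 220 rpm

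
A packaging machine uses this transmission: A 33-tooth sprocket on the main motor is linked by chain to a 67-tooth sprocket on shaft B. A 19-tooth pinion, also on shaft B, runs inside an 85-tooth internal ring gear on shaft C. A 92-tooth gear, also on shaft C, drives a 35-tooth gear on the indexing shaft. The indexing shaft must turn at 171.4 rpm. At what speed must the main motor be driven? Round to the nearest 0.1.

Overall ratio R = 2.0303 × 4.4737 × 0.38043 = 3.4555.
Required input speed = output speed × R = 171.4 × 3.4555 = 592.27 rpm.

592.3 rpm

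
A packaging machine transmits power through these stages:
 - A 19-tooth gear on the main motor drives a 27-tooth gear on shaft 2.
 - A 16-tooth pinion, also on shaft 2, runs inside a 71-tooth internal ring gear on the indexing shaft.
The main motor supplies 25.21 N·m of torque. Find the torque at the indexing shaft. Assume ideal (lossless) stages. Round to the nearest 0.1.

159.0 N·m

Gear mesh: ratio = 27/19 = 1.4211; torque at shaft 2 = 25.21 × 1.4211 = 35.825 N·m.
Internal gear: ratio = 71/16 = 4.4375; torque at the indexing shaft = 35.825 × 4.4375 = 158.97 N·m.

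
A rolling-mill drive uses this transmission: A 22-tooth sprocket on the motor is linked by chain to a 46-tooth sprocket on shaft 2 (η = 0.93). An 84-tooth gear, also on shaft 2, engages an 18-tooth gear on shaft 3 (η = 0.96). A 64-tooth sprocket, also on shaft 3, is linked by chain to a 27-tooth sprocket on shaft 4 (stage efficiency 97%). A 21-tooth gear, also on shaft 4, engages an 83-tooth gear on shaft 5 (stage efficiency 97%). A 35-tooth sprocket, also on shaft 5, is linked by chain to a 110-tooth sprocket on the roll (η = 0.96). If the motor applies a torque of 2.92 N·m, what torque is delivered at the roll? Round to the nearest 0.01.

5.53 N·m

chain 46/22 = 2.0909 → τ = 2.92·2.0909·0.93 = 5.6781 N·m
gear mesh 18/84 = 0.21429 → τ = 5.6781·0.21429·0.96 = 1.1681 N·m
chain 27/64 = 0.42188 → τ = 1.1681·0.42188·0.97 = 0.47799 N·m
gear mesh 83/21 = 3.9524 → τ = 0.47799·3.9524·0.97 = 1.8325 N·m
chain 110/35 = 3.1429 → τ = 1.8325·3.1429·0.96 = 5.529 N·m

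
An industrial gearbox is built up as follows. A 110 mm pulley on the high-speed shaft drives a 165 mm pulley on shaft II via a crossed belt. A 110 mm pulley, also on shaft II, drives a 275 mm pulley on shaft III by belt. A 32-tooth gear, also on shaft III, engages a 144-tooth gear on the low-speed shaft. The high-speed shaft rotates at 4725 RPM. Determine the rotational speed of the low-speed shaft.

280 RPM

the high-speed shaft → shaft II (belt, 165/110): 4725 ÷ 1.5 = 3150 RPM
shaft II → shaft III (belt, 275/110): 3150 ÷ 2.5 = 1260 RPM
shaft III → the low-speed shaft (gear mesh, 144/32): 1260 ÷ 4.5 = 280 RPM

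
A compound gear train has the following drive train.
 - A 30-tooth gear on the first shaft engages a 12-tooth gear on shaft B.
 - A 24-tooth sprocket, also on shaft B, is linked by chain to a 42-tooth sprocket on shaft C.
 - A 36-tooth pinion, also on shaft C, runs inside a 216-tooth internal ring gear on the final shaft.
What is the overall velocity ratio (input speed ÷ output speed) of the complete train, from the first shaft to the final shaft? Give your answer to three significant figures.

Each stage contributes driven/driver: gear mesh 12/30 = 0.4, chain 42/24 = 1.75, internal gear 216/36 = 6.
Overall: 0.4 × 1.75 × 6 = 4.2.

4.20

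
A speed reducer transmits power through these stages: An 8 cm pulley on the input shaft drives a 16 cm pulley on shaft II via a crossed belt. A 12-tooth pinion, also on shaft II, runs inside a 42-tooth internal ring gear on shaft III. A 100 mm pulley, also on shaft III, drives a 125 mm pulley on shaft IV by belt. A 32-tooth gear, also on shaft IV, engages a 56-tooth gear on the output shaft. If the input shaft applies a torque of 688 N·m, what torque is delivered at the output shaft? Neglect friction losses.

10535 N·m

belt 16/8 = 2 → τ = 688·2 = 1376 N·m
internal gear 42/12 = 3.5 → τ = 1376·3.5 = 4816 N·m
belt 125/100 = 1.25 → τ = 4816·1.25 = 6020 N·m
gear mesh 56/32 = 1.75 → τ = 6020·1.75 = 10535 N·m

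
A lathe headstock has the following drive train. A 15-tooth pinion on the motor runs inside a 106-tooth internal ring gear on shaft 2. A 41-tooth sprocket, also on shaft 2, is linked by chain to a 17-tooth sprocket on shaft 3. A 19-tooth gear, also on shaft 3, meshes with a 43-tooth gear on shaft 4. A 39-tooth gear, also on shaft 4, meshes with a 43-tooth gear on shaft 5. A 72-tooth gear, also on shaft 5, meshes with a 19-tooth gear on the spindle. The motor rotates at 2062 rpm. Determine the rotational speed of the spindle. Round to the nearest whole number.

1069 rpm

the motor → shaft 2 (internal gear, 106/15): 2062 ÷ 7.0667 = 291.79 rpm
shaft 2 → shaft 3 (chain, 17/41): 291.79 ÷ 0.41463 = 703.73 rpm
shaft 3 → shaft 4 (gear mesh, 43/19): 703.73 ÷ 2.2632 = 310.95 rpm
shaft 4 → shaft 5 (gear mesh, 43/39): 310.95 ÷ 1.1026 = 282.03 rpm
shaft 5 → the spindle (gear mesh, 19/72): 282.03 ÷ 0.26389 = 1068.7 rpm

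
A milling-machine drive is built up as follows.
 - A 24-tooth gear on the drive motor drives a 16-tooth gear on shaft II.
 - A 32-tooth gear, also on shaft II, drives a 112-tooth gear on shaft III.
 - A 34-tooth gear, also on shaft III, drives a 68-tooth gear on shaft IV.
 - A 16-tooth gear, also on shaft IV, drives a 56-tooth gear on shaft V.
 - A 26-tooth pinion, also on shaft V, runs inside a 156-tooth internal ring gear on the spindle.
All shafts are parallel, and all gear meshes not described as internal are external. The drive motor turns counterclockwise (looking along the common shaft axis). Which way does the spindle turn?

the drive motor → shaft II: external mesh, 1 reversal → CW.
shaft II → shaft III: external mesh, 1 reversal → CCW.
shaft III → shaft IV: external mesh, 1 reversal → CW.
shaft IV → shaft V: external mesh, 1 reversal → CCW.
shaft V → the spindle: internal mesh, same direction → CCW.
4 reversals in total — an even number — so the spindle turns the same way as the drive motor.

counterclockwise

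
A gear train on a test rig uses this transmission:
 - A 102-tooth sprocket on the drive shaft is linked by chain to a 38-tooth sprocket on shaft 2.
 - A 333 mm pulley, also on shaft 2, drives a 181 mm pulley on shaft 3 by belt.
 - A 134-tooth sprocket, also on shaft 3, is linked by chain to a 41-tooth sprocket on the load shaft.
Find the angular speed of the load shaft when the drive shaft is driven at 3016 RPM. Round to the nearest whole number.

48678 RPM

chain 38/102 = 0.37255 → 3016/0.37255 = 8095.6 RPM
belt 181/333 = 0.54354 → 8095.6/0.54354 = 14894 RPM
chain 41/134 = 0.30597 → 14894/0.30597 = 48678 RPM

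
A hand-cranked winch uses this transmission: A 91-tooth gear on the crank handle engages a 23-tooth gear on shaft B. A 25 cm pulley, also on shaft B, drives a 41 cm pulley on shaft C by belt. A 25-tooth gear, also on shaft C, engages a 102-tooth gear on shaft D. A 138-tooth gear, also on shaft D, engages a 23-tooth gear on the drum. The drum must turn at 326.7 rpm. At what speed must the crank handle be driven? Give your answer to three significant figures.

92.1 rpm

Overall ratio R = 0.25275 × 1.64 × 4.08 × 0.16667 = 0.28186.
Required input speed = output speed × R = 326.7 × 0.28186 = 92.085 rpm.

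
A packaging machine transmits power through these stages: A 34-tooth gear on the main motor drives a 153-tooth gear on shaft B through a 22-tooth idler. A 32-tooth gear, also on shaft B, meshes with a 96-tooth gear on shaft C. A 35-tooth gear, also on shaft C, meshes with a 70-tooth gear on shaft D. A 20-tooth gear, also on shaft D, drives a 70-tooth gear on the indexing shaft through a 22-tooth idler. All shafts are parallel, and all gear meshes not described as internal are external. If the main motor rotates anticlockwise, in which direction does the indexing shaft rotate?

anticlockwise

the main motor → shaft B: driver → idler → driven is 2 external meshes, 2 reversals → CCW.
shaft B → shaft C: external mesh, 1 reversal → CW.
shaft C → shaft D: external mesh, 1 reversal → CCW.
shaft D → the indexing shaft: driver → idler → driven is 2 external meshes, 2 reversals → CCW.
6 reversals in total — an even number — so the indexing shaft turns the same way as the main motor.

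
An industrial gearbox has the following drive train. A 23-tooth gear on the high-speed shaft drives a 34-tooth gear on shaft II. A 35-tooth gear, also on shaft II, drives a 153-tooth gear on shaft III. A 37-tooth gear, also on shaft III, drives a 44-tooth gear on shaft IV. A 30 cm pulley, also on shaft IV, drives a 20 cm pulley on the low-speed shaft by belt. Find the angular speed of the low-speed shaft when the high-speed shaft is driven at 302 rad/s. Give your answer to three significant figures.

gear mesh 34/23 = 1.4783 → 302/1.4783 = 204.29 rad/s
gear mesh 153/35 = 4.3714 → 204.29/4.3714 = 46.734 rad/s
gear mesh 44/37 = 1.1892 → 46.734/1.1892 = 39.299 rad/s
belt 20/30 = 0.66667 → 39.299/0.66667 = 58.949 rad/s

58.9 rad/s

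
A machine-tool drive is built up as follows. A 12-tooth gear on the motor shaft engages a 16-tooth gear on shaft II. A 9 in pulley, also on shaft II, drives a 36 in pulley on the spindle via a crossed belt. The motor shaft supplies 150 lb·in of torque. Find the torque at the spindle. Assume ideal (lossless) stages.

After the gear mesh (16/12): 150 × 1.3333 = 200 lb·in
After the belt (36/9): 200 × 4 = 800 lb·in

800 lb·in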